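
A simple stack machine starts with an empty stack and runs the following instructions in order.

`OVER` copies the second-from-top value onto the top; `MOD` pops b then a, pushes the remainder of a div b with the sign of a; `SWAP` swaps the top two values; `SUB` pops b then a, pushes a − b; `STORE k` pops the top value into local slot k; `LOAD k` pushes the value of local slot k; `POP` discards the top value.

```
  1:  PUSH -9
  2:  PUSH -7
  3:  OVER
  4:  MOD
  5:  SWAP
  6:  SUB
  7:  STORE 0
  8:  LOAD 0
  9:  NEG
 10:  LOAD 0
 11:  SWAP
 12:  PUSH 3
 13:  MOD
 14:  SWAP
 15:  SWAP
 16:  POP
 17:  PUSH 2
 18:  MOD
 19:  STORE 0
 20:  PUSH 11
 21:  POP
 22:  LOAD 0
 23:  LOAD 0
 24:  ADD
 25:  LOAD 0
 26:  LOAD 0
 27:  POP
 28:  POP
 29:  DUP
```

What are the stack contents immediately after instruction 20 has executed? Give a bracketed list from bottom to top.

PUSH -9 → [-9]
PUSH -7 → [-9, -7]
OVER    → [-9, -7, -9]
MOD     → [-9, -7]
SWAP    → [-7, -9]
SUB     → [2]
STORE 0 → []
LOAD 0  → [2]
NEG     → [-2]
LOAD 0  → [-2, 2]
SWAP    → [2, -2]
PUSH 3  → [2, -2, 3]
MOD     → [2, -2]
SWAP    → [-2, 2]
SWAP    → [2, -2]
POP     → [2]
PUSH 2  → [2, 2]
MOD     → [0]
STORE 0 → []
PUSH 11 → [11]

[11]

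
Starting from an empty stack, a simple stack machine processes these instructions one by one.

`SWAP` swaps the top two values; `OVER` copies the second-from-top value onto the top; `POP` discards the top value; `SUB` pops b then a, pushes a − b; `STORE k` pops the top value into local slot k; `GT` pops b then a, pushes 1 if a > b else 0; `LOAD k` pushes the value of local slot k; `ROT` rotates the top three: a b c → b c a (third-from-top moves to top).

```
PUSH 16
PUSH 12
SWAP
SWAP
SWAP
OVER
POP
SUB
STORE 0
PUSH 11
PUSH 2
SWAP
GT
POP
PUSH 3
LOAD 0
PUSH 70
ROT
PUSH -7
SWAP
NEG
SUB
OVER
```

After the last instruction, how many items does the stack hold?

PUSH 16 -> 16
PUSH 12 -> 16 12
SWAP    -> 12 16
SWAP    -> 16 12
SWAP    -> 12 16
OVER    -> 12 16 12
POP     -> 12 16
SUB     -> -4
STORE 0 -> (empty)
PUSH 11 -> 11
PUSH 2  -> 11 2
SWAP    -> 2 11
GT      -> 0
POP     -> (empty)
PUSH 3  -> 3
LOAD 0  -> 3 -4
PUSH 70 -> 3 -4 70
ROT     -> -4 70 3
PUSH -7 -> -4 70 3 -7
SWAP    -> -4 70 -7 3
NEG     -> -4 70 -7 -3
SUB     -> -4 70 -4
OVER    -> -4 70 -4 70

4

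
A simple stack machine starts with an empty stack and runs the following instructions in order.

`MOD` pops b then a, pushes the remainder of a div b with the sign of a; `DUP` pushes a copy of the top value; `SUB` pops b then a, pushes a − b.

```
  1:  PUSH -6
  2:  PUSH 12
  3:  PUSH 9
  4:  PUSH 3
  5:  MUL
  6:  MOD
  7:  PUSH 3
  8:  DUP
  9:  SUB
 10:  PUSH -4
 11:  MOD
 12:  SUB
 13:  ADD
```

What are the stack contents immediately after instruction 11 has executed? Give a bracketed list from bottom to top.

[-6, 12, 0]

PUSH -6 -> [-6]
PUSH 12 -> [-6, 12]
PUSH 9  -> [-6, 12, 9]
PUSH 3  -> [-6, 12, 9, 3]
MUL     -> [-6, 12, 27]
MOD     -> [-6, 12]
PUSH 3  -> [-6, 12, 3]
DUP     -> [-6, 12, 3, 3]
SUB     -> [-6, 12, 0]
PUSH -4 -> [-6, 12, 0, -4]
MOD     -> [-6, 12, 0]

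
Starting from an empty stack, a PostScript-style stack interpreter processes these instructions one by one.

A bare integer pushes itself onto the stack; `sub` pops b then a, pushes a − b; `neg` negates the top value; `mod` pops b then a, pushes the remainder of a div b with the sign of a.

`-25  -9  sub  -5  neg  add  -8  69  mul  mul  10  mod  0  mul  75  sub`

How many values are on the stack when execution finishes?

1

-25 -> [-25]
-9  -> [-25, -9]
sub -> [-16]
-5  -> [-16, -5]
neg -> [-16, 5]
add -> [-11]
-8  -> [-11, -8]
69  -> [-11, -8, 69]
mul -> [-11, -552]
mul -> [6072]
10  -> [6072, 10]
mod -> [2]
0   -> [2, 0]
mul -> [0]
75  -> [0, 75]
sub -> [-75]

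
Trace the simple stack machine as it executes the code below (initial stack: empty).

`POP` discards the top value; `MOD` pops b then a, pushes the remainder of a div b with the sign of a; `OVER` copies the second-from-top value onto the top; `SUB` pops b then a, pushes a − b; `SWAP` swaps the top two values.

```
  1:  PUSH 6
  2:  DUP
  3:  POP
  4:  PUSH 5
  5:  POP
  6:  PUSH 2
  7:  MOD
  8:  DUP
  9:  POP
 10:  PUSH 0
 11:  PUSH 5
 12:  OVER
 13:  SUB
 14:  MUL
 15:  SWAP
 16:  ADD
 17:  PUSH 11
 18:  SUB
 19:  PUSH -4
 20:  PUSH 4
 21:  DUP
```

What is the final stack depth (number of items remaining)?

PUSH 6  -> [6]
DUP     -> [6, 6]
POP     -> [6]
PUSH 5  -> [6, 5]
POP     -> [6]
PUSH 2  -> [6, 2]
MOD     -> [0]
DUP     -> [0, 0]
POP     -> [0]
PUSH 0  -> [0, 0]
PUSH 5  -> [0, 0, 5]
OVER    -> [0, 0, 5, 0]
SUB     -> [0, 0, 5]
MUL     -> [0, 0]
SWAP    -> [0, 0]
ADD     -> [0]
PUSH 11 -> [0, 11]
SUB     -> [-11]
PUSH -4 -> [-11, -4]
PUSH 4  -> [-11, -4, 4]
DUP     -> [-11, -4, 4, 4]

4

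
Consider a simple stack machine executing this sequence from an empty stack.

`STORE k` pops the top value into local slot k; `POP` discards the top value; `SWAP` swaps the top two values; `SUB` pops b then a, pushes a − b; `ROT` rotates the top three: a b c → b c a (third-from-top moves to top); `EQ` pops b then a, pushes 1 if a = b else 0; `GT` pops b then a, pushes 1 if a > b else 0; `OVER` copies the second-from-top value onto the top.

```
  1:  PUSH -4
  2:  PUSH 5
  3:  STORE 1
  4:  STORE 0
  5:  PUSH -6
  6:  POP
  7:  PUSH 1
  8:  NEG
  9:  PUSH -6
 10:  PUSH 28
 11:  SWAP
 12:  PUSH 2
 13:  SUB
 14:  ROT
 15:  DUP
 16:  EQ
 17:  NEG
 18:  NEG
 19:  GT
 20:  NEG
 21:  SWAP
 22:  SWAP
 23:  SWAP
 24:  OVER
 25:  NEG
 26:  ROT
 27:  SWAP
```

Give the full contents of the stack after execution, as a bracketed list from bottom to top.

PUSH -4 : [-4]
PUSH 5  : [-4, 5]
STORE 1 : [-4]
STORE 0 : []
PUSH -6 : [-6]
POP     : []
PUSH 1  : [1]
NEG     : [-1]
PUSH -6 : [-1, -6]
PUSH 28 : [-1, -6, 28]
SWAP    : [-1, 28, -6]
PUSH 2  : [-1, 28, -6, 2]
SUB     : [-1, 28, -8]
ROT     : [28, -8, -1]
DUP     : [28, -8, -1, -1]
EQ      : [28, -8, 1]
NEG     : [28, -8, -1]
NEG     : [28, -8, 1]
GT      : [28, 0]
NEG     : [28, 0]
SWAP    : [0, 28]
SWAP    : [28, 0]
SWAP    : [0, 28]
OVER    : [0, 28, 0]
NEG     : [0, 28, 0]
ROT     : [28, 0, 0]
SWAP    : [28, 0, 0]

[28, 0, 0]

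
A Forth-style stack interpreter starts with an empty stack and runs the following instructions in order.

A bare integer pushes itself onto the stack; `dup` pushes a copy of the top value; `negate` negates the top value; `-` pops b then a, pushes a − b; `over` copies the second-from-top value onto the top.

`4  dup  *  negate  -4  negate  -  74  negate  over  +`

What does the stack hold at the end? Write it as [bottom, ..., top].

[-20, -94]

4      -> 4
dup    -> 4 4
*      -> 16
negate -> -16
-4     -> -16 -4
negate -> -16 4
-      -> -20
74     -> -20 74
negate -> -20 -74
over   -> -20 -74 -20
+      -> -20 -94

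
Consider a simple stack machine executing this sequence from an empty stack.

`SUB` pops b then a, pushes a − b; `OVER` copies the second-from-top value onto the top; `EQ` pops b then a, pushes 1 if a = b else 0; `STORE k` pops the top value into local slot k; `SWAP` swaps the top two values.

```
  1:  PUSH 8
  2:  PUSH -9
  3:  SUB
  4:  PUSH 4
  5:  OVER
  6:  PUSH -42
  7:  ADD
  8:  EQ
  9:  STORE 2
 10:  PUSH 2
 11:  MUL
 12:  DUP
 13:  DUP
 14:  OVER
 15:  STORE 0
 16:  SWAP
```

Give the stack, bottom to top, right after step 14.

PUSH 8   → 8
PUSH -9  → 8 -9
SUB      → 17
PUSH 4   → 17 4
OVER     → 17 4 17
PUSH -42 → 17 4 17 -42
ADD      → 17 4 -25
EQ       → 17 0
STORE 2  → 17
PUSH 2   → 17 2
MUL      → 34
DUP      → 34 34
DUP      → 34 34 34
OVER     → 34 34 34 34

[34, 34, 34, 34]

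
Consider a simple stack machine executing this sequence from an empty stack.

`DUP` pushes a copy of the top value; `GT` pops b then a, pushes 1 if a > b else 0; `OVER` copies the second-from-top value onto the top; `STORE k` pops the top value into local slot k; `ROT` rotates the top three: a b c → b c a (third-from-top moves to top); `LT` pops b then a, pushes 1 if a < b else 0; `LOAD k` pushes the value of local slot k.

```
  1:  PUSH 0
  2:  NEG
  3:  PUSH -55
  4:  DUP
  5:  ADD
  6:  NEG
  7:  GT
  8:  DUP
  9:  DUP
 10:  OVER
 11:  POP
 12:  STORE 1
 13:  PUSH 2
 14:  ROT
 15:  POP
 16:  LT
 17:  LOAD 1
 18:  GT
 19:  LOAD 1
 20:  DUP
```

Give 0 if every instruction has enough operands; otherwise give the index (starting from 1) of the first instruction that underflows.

0

PUSH 0   → [0]
NEG      → [0]
PUSH -55 → [0, -55]
DUP      → [0, -55, -55]
ADD      → [0, -110]
NEG      → [0, 110]
GT       → [0]
DUP      → [0, 0]
DUP      → [0, 0, 0]
OVER     → [0, 0, 0, 0]
POP      → [0, 0, 0]
STORE 1  → [0, 0]
PUSH 2   → [0, 0, 2]
ROT      → [0, 2, 0]
POP      → [0, 2]
LT       → [1]
LOAD 1   → [1, 0]
GT       → [1]
LOAD 1   → [1, 0]
DUP      → [1, 0, 0]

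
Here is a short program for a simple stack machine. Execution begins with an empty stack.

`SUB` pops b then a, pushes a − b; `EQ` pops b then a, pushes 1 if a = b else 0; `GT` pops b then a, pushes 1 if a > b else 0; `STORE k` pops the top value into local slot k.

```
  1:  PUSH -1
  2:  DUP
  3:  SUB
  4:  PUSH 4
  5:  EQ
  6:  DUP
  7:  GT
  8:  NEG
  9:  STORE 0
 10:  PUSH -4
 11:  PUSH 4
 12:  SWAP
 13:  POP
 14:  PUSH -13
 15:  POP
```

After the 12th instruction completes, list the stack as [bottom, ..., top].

[4, -4]

PUSH -1 → -1
DUP     → -1 -1
SUB     → 0
PUSH 4  → 0 4
EQ      → 0
DUP     → 0 0
GT      → 0
NEG     → 0
STORE 0 → (empty)
PUSH -4 → -4
PUSH 4  → -4 4
SWAP    → 4 -4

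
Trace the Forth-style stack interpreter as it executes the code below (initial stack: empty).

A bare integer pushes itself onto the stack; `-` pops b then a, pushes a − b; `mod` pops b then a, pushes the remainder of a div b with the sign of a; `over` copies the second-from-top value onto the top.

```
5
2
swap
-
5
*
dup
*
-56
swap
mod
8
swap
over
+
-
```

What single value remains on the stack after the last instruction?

56

5     [5]
2     [5, 2]
swap  [2, 5]
-     [-3]
5     [-3, 5]
*     [-15]
dup   [-15, -15]
*     [225]
-56   [225, -56]
swap  [-56, 225]
mod   [-56]
8     [-56, 8]
swap  [8, -56]
over  [8, -56, 8]
+     [8, -48]
-     [56]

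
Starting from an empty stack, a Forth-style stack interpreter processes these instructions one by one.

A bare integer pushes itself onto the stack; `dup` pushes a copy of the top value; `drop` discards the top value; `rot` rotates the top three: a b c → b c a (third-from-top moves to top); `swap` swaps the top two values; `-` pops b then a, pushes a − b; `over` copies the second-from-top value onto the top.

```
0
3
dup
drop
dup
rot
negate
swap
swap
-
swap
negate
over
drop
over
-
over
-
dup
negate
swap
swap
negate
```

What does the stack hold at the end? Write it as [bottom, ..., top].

[3, -9, -9]

0       0
3       0 3
dup     0 3 3
drop    0 3
dup     0 3 3
rot     3 3 0
negate  3 3 0
swap    3 0 3
swap    3 3 0
-       3 3
swap    3 3
negate  3 -3
over    3 -3 3
drop    3 -3
over    3 -3 3
-       3 -6
over    3 -6 3
-       3 -9
dup     3 -9 -9
negate  3 -9 9
swap    3 9 -9
swap    3 -9 9
negate  3 -9 -9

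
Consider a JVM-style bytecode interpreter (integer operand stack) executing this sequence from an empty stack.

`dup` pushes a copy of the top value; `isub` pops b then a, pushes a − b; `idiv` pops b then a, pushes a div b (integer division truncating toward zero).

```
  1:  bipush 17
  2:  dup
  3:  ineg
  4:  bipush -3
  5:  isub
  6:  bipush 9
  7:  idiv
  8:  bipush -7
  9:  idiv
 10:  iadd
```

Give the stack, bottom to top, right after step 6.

[17, -14, 9]

bipush 17 -> 17
dup       -> 17 17
ineg      -> 17 -17
bipush -3 -> 17 -17 -3
isub      -> 17 -14
bipush 9  -> 17 -14 9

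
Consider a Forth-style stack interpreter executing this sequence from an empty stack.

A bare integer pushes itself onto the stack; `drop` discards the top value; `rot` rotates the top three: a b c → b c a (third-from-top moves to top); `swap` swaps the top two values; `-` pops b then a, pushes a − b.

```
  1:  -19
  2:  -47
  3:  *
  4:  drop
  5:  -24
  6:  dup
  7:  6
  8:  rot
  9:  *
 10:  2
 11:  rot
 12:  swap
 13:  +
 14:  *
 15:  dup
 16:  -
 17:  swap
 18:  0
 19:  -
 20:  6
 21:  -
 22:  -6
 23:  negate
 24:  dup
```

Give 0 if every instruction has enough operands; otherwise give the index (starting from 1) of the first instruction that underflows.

17

-19  : [-19]
-47  : [-19, -47]
*    : [893]
drop : []
-24  : [-24]
dup  : [-24, -24]
6    : [-24, -24, 6]
rot  : [-24, 6, -24]
*    : [-24, -144]
2    : [-24, -144, 2]
rot  : [-144, 2, -24]
swap : [-144, -24, 2]
+    : [-144, -22]
*    : [3168]
dup  : [3168, 3168]
-    : [0]
swap  — needs 2 operands, stack has 1 → underflow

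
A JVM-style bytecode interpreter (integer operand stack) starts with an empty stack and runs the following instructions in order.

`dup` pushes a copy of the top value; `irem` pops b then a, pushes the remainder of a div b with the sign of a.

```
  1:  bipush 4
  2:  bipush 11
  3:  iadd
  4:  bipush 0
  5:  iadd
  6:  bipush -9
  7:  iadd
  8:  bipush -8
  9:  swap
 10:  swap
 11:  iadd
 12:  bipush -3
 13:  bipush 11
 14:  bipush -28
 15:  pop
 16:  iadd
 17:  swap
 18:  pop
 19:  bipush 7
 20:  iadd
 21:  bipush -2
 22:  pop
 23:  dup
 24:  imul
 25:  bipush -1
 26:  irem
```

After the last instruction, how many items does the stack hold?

1

bipush 4   → [4]
bipush 11  → [4, 11]
iadd       → [15]
bipush 0   → [15, 0]
iadd       → [15]
bipush -9  → [15, -9]
iadd       → [6]
bipush -8  → [6, -8]
swap       → [-8, 6]
swap       → [6, -8]
iadd       → [-2]
bipush -3  → [-2, -3]
bipush 11  → [-2, -3, 11]
bipush -28 → [-2, -3, 11, -28]
pop        → [-2, -3, 11]
iadd       → [-2, 8]
swap       → [8, -2]
pop        → [8]
bipush 7   → [8, 7]
iadd       → [15]
bipush -2  → [15, -2]
pop        → [15]
dup        → [15, 15]
imul       → [225]
bipush -1  → [225, -1]
irem       → [0]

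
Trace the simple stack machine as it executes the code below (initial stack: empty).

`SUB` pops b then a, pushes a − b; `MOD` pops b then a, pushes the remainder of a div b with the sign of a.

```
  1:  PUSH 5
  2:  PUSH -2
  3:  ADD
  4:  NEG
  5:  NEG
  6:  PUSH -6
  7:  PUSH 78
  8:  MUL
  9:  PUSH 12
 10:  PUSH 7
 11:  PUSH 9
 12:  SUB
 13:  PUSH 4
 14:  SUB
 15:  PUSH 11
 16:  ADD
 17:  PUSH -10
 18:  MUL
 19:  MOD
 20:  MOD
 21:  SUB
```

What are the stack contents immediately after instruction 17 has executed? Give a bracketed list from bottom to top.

PUSH 5   -> 5
PUSH -2  -> 5 -2
ADD      -> 3
NEG      -> -3
NEG      -> 3
PUSH -6  -> 3 -6
PUSH 78  -> 3 -6 78
MUL      -> 3 -468
PUSH 12  -> 3 -468 12
PUSH 7   -> 3 -468 12 7
PUSH 9   -> 3 -468 12 7 9
SUB      -> 3 -468 12 -2
PUSH 4   -> 3 -468 12 -2 4
SUB      -> 3 -468 12 -6
PUSH 11  -> 3 -468 12 -6 11
ADD      -> 3 -468 12 5
PUSH -10 -> 3 -468 12 5 -10

[3, -468, 12, 5, -10]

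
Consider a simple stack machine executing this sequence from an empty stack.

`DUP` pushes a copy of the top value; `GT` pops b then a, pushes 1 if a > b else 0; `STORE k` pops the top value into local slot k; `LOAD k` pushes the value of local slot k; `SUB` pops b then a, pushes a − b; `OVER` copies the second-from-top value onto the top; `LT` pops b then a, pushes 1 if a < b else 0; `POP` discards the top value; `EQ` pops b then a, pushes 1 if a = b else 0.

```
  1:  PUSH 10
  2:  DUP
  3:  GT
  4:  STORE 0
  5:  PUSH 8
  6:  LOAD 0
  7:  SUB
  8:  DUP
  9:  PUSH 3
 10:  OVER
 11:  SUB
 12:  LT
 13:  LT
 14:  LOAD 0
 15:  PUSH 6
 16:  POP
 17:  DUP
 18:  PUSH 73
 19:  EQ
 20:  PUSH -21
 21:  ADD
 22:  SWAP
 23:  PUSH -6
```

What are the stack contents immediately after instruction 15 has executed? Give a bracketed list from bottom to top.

PUSH 10 -> [10]
DUP     -> [10, 10]
GT      -> [0]
STORE 0 -> []
PUSH 8  -> [8]
LOAD 0  -> [8, 0]
SUB     -> [8]
DUP     -> [8, 8]
PUSH 3  -> [8, 8, 3]
OVER    -> [8, 8, 3, 8]
SUB     -> [8, 8, -5]
LT      -> [8, 0]
LT      -> [0]
LOAD 0  -> [0, 0]
PUSH 6  -> [0, 0, 6]

[0, 0, 6]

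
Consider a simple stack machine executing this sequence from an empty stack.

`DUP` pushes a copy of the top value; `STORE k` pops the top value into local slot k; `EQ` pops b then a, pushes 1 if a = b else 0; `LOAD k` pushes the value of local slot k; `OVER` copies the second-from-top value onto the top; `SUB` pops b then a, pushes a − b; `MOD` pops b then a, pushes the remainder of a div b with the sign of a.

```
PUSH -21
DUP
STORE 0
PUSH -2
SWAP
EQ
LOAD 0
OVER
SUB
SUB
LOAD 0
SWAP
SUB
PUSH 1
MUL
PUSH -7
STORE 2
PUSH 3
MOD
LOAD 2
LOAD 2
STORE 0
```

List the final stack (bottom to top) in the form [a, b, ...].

PUSH -21 : [-21]
DUP      : [-21, -21]
STORE 0  : [-21]
PUSH -2  : [-21, -2]
SWAP     : [-2, -21]
EQ       : [0]
LOAD 0   : [0, -21]
OVER     : [0, -21, 0]
SUB      : [0, -21]
SUB      : [21]
LOAD 0   : [21, -21]
SWAP     : [-21, 21]
SUB      : [-42]
PUSH 1   : [-42, 1]
MUL      : [-42]
PUSH -7  : [-42, -7]
STORE 2  : [-42]
PUSH 3   : [-42, 3]
MOD      : [0]
LOAD 2   : [0, -7]
LOAD 2   : [0, -7, -7]
STORE 0  : [0, -7]

[0, -7]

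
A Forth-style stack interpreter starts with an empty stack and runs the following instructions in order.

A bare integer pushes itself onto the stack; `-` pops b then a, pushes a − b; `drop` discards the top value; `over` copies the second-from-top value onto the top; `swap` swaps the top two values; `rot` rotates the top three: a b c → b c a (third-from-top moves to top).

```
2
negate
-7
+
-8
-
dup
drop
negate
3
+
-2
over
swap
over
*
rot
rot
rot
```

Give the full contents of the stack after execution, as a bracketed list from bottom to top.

[4, 4, -8]

2      : [2]
negate : [-2]
-7     : [-2, -7]
+      : [-9]
-8     : [-9, -8]
-      : [-1]
dup    : [-1, -1]
drop   : [-1]
negate : [1]
3      : [1, 3]
+      : [4]
-2     : [4, -2]
over   : [4, -2, 4]
swap   : [4, 4, -2]
over   : [4, 4, -2, 4]
*      : [4, 4, -8]
rot    : [4, -8, 4]
rot    : [-8, 4, 4]
rot    : [4, 4, -8]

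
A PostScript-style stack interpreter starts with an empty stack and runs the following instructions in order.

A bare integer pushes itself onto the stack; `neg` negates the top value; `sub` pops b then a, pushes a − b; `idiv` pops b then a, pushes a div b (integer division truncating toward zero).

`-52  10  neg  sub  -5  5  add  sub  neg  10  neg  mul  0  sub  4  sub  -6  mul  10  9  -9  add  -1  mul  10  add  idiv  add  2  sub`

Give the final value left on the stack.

2543

-52  -> -52
10   -> -52 10
neg  -> -52 -10
sub  -> -42
-5   -> -42 -5
5    -> -42 -5 5
add  -> -42 0
sub  -> -42
neg  -> 42
10   -> 42 10
neg  -> 42 -10
mul  -> -420
0    -> -420 0
sub  -> -420
4    -> -420 4
sub  -> -424
-6   -> -424 -6
mul  -> 2544
10   -> 2544 10
9    -> 2544 10 9
-9   -> 2544 10 9 -9
add  -> 2544 10 0
-1   -> 2544 10 0 -1
mul  -> 2544 10 0
10   -> 2544 10 0 10
add  -> 2544 10 10
idiv -> 2544 1
add  -> 2545
2    -> 2545 2
sub  -> 2543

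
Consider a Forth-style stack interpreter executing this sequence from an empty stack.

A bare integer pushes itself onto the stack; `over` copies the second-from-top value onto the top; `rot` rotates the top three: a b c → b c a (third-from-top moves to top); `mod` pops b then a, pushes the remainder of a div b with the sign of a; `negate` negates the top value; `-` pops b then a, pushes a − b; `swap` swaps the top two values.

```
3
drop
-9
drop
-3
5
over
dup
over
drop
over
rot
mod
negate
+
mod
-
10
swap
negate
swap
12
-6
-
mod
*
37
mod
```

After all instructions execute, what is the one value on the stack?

13

3      : 3
drop   : (empty)
-9     : -9
drop   : (empty)
-3     : -3
5      : -3 5
over   : -3 5 -3
dup    : -3 5 -3 -3
over   : -3 5 -3 -3 -3
drop   : -3 5 -3 -3
over   : -3 5 -3 -3 -3
rot    : -3 5 -3 -3 -3
mod    : -3 5 -3 0
negate : -3 5 -3 0
+      : -3 5 -3
mod    : -3 2
-      : -5
10     : -5 10
swap   : 10 -5
negate : 10 5
swap   : 5 10
12     : 5 10 12
-6     : 5 10 12 -6
-      : 5 10 18
mod    : 5 10
*      : 50
37     : 50 37
mod    : 13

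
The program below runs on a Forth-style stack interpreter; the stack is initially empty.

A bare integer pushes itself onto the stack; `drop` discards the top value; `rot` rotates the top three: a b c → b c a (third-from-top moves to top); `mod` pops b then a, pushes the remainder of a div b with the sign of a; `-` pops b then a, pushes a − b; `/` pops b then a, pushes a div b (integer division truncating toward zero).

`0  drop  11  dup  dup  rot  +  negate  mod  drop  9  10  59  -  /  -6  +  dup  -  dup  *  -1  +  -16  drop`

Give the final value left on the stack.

-1

0      : [0]
drop   : []
11     : [11]
dup    : [11, 11]
dup    : [11, 11, 11]
rot    : [11, 11, 11]
+      : [11, 22]
negate : [11, -22]
mod    : [11]
drop   : []
9      : [9]
10     : [9, 10]
59     : [9, 10, 59]
-      : [9, -49]
/      : [0]
-6     : [0, -6]
+      : [-6]
dup    : [-6, -6]
-      : [0]
dup    : [0, 0]
*      : [0]
-1     : [0, -1]
+      : [-1]
-16    : [-1, -16]
drop   : [-1]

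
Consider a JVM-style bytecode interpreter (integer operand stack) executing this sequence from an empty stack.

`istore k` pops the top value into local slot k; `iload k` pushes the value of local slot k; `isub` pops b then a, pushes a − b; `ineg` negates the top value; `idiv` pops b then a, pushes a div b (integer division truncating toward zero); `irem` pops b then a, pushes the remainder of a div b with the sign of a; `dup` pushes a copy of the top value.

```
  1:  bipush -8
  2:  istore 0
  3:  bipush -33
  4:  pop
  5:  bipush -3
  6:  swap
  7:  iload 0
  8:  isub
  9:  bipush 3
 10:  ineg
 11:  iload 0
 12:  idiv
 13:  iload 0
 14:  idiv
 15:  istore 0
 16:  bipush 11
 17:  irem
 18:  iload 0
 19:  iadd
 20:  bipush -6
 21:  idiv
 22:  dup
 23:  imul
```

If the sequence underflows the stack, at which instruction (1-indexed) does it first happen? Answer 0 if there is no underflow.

bipush -8  → -8
istore 0   → (empty)
bipush -33 → -33
pop        → (empty)
bipush -3  → -3
swap  — needs 2 operands, stack has 1 → underflow

6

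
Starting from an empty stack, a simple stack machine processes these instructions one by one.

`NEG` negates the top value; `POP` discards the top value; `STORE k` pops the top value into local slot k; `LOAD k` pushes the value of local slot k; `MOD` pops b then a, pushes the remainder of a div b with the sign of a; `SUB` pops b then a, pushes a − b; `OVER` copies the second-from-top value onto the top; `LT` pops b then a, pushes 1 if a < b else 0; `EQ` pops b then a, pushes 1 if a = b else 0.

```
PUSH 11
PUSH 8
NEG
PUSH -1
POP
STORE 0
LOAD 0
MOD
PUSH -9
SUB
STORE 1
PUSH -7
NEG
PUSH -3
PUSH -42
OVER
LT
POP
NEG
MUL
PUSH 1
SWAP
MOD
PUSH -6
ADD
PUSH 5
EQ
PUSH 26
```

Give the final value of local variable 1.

12

PUSH 11  → 11
PUSH 8   → 11 8
NEG      → 11 -8
PUSH -1  → 11 -8 -1
POP      → 11 -8
STORE 0  → 11
LOAD 0   → 11 -8
MOD      → 3
PUSH -9  → 3 -9
SUB      → 12
STORE 1  → (empty)
PUSH -7  → -7
NEG      → 7
PUSH -3  → 7 -3
PUSH -42 → 7 -3 -42
OVER     → 7 -3 -42 -3
LT       → 7 -3 1
POP      → 7 -3
NEG      → 7 3
MUL      → 21
PUSH 1   → 21 1
SWAP     → 1 21
MOD      → 1
PUSH -6  → 1 -6
ADD      → -5
PUSH 5   → -5 5
EQ       → 0
PUSH 26  → 0 26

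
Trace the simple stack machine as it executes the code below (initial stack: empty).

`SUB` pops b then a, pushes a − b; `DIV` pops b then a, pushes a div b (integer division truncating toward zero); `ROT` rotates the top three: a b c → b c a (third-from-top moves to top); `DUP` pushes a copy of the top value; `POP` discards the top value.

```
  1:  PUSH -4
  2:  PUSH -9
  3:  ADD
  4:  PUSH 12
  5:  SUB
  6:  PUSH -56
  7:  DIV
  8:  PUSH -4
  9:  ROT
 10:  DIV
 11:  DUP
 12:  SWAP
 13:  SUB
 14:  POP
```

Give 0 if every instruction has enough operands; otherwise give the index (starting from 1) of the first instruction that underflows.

9

PUSH -4  -> -4
PUSH -9  -> -4 -9
ADD      -> -13
PUSH 12  -> -13 12
SUB      -> -25
PUSH -56 -> -25 -56
DIV      -> 0
PUSH -4  -> 0 -4
ROT  — needs 3 operands, stack has 2 → underflow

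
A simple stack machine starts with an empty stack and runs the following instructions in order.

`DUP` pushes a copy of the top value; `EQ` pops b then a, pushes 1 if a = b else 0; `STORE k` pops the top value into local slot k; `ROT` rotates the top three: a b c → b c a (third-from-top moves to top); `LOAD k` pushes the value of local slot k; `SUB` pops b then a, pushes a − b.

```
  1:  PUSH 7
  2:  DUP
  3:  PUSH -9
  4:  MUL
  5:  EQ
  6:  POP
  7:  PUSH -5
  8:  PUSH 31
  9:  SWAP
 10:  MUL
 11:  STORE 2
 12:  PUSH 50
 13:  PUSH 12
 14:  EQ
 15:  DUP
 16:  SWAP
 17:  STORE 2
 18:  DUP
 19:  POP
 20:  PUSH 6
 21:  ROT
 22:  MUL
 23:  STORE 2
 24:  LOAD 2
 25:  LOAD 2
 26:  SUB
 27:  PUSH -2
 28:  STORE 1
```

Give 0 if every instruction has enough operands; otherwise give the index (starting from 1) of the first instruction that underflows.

PUSH 7  -> [7]
DUP     -> [7, 7]
PUSH -9 -> [7, 7, -9]
MUL     -> [7, -63]
EQ      -> [0]
POP     -> []
PUSH -5 -> [-5]
PUSH 31 -> [-5, 31]
SWAP    -> [31, -5]
MUL     -> [-155]
STORE 2 -> []
PUSH 50 -> [50]
PUSH 12 -> [50, 12]
EQ      -> [0]
DUP     -> [0, 0]
SWAP    -> [0, 0]
STORE 2 -> [0]
DUP     -> [0, 0]
POP     -> [0]
PUSH 6  -> [0, 6]
ROT  — needs 3 operands, stack has 2 → underflow

21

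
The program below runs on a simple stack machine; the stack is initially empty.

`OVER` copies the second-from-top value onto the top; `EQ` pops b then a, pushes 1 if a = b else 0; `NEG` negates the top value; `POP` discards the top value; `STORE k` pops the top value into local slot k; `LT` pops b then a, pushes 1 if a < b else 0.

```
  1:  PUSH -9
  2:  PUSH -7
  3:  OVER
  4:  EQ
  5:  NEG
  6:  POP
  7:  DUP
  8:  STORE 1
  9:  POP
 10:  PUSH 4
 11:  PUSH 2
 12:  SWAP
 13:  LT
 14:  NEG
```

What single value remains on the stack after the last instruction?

-1

PUSH -9  -9
PUSH -7  -9 -7
OVER     -9 -7 -9
EQ       -9 0
NEG      -9 0
POP      -9
DUP      -9 -9
STORE 1  -9
POP      (empty)
PUSH 4   4
PUSH 2   4 2
SWAP     2 4
LT       1
NEG      -1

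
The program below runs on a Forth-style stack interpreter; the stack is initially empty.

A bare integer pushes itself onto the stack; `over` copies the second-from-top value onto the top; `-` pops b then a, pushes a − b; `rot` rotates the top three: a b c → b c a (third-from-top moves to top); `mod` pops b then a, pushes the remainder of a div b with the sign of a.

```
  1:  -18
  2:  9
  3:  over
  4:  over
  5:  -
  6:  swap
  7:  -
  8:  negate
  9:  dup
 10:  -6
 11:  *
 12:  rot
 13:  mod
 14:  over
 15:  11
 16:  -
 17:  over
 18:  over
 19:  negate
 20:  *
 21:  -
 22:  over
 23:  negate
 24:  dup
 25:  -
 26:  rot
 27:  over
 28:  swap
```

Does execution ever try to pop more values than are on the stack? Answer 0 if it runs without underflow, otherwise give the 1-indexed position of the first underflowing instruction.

0

-18    → -18
9      → -18 9
over   → -18 9 -18
over   → -18 9 -18 9
-      → -18 9 -27
swap   → -18 -27 9
-      → -18 -36
negate → -18 36
dup    → -18 36 36
-6     → -18 36 36 -6
*      → -18 36 -216
rot    → 36 -216 -18
mod    → 36 0
over   → 36 0 36
11     → 36 0 36 11
-      → 36 0 25
over   → 36 0 25 0
over   → 36 0 25 0 25
negate → 36 0 25 0 -25
*      → 36 0 25 0
-      → 36 0 25
over   → 36 0 25 0
negate → 36 0 25 0
dup    → 36 0 25 0 0
-      → 36 0 25 0
rot    → 36 25 0 0
over   → 36 25 0 0 0
swap   → 36 25 0 0 0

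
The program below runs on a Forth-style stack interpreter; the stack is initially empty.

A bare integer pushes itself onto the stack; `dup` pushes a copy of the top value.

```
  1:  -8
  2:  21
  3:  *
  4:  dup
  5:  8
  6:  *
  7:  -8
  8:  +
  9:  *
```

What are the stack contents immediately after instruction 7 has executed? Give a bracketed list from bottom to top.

-8   [-8]
21   [-8, 21]
*    [-168]
dup  [-168, -168]
8    [-168, -168, 8]
*    [-168, -1344]
-8   [-168, -1344, -8]

[-168, -1344, -8]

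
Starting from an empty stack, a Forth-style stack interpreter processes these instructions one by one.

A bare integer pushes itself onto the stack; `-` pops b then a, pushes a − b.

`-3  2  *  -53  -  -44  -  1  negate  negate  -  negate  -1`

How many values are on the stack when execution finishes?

-3     → -3
2      → -3 2
*      → -6
-53    → -6 -53
-      → 47
-44    → 47 -44
-      → 91
1      → 91 1
negate → 91 -1
negate → 91 1
-      → 90
negate → -90
-1     → -90 -1

2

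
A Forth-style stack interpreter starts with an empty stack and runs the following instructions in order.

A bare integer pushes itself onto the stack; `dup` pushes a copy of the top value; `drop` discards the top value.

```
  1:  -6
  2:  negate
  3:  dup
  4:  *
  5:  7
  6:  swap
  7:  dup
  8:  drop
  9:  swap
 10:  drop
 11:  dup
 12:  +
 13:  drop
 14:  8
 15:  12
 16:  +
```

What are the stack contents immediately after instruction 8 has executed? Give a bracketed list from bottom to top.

-6     -> -6
negate -> 6
dup    -> 6 6
*      -> 36
7      -> 36 7
swap   -> 7 36
dup    -> 7 36 36
drop   -> 7 36

[7, 36]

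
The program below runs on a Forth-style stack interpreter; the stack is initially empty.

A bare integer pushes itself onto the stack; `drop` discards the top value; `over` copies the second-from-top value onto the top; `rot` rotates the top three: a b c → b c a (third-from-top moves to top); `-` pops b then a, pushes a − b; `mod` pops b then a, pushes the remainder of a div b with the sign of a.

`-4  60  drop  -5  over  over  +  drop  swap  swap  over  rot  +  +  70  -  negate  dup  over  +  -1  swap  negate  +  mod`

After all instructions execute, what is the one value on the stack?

83

-4     → -4
60     → -4 60
drop   → -4
-5     → -4 -5
over   → -4 -5 -4
over   → -4 -5 -4 -5
+      → -4 -5 -9
drop   → -4 -5
swap   → -5 -4
swap   → -4 -5
over   → -4 -5 -4
rot    → -5 -4 -4
+      → -5 -8
+      → -13
70     → -13 70
-      → -83
negate → 83
dup    → 83 83
over   → 83 83 83
+      → 83 166
-1     → 83 166 -1
swap   → 83 -1 166
negate → 83 -1 -166
+      → 83 -167
mod    → 83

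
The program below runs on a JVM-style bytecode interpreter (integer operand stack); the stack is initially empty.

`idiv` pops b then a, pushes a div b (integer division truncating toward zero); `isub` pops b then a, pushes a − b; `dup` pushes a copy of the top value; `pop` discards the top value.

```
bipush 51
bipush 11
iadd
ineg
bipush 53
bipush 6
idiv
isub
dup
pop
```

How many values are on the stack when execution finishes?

1

bipush 51 → 51
bipush 11 → 51 11
iadd      → 62
ineg      → -62
bipush 53 → -62 53
bipush 6  → -62 53 6
idiv      → -62 8
isub      → -70
dup       → -70 -70
pop       → -70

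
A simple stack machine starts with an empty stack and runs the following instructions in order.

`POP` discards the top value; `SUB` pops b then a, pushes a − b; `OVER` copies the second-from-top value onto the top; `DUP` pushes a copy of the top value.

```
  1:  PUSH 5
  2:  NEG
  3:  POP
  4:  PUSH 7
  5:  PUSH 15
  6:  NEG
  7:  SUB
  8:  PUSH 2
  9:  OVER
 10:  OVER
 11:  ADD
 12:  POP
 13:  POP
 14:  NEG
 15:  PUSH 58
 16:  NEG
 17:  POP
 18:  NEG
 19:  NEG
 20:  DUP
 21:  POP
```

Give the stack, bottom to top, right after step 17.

[-22]

PUSH 5  → 5
NEG     → -5
POP     → (empty)
PUSH 7  → 7
PUSH 15 → 7 15
NEG     → 7 -15
SUB     → 22
PUSH 2  → 22 2
OVER    → 22 2 22
OVER    → 22 2 22 2
ADD     → 22 2 24
POP     → 22 2
POP     → 22
NEG     → -22
PUSH 58 → -22 58
NEG     → -22 -58
POP     → -22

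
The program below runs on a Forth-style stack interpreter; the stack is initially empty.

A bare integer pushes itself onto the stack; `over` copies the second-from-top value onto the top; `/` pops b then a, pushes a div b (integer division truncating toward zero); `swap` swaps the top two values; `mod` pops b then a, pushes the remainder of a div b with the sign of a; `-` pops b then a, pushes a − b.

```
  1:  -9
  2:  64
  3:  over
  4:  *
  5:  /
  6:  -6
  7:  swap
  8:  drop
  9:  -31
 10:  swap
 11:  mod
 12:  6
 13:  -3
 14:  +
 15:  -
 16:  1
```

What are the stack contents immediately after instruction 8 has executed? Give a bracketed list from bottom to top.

-9   : -9
64   : -9 64
over : -9 64 -9
*    : -9 -576
/    : 0
-6   : 0 -6
swap : -6 0
drop : -6

[-6]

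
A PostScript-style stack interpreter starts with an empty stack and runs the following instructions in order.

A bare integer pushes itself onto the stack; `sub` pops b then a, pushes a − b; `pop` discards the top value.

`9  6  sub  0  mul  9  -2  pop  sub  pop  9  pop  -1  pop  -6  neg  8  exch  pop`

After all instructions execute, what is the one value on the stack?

8

9    → [9]
6    → [9, 6]
sub  → [3]
0    → [3, 0]
mul  → [0]
9    → [0, 9]
-2   → [0, 9, -2]
pop  → [0, 9]
sub  → [-9]
pop  → []
9    → [9]
pop  → []
-1   → [-1]
pop  → []
-6   → [-6]
neg  → [6]
8    → [6, 8]
exch → [8, 6]
pop  → [8]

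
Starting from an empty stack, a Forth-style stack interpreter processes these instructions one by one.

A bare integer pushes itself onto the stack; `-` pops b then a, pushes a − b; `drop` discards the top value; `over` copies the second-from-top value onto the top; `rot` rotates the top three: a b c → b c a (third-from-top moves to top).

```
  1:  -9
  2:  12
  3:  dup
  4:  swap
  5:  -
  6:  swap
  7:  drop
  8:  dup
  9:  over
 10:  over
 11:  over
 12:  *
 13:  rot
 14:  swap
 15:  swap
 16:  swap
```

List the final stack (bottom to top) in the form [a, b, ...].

[0, 0, 0, 0]

-9    -9
12    -9 12
dup   -9 12 12
swap  -9 12 12
-     -9 0
swap  0 -9
drop  0
dup   0 0
over  0 0 0
over  0 0 0 0
over  0 0 0 0 0
*     0 0 0 0
rot   0 0 0 0
swap  0 0 0 0
swap  0 0 0 0
swap  0 0 0 0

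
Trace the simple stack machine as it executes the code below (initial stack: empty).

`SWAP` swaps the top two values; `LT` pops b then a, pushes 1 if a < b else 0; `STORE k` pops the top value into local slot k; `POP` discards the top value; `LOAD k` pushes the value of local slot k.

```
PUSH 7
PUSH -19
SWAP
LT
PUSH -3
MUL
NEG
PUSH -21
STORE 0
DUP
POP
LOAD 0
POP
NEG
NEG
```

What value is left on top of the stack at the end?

PUSH 7   → 7
PUSH -19 → 7 -19
SWAP     → -19 7
LT       → 1
PUSH -3  → 1 -3
MUL      → -3
NEG      → 3
PUSH -21 → 3 -21
STORE 0  → 3
DUP      → 3 3
POP      → 3
LOAD 0   → 3 -21
POP      → 3
NEG      → -3
NEG      → 3

3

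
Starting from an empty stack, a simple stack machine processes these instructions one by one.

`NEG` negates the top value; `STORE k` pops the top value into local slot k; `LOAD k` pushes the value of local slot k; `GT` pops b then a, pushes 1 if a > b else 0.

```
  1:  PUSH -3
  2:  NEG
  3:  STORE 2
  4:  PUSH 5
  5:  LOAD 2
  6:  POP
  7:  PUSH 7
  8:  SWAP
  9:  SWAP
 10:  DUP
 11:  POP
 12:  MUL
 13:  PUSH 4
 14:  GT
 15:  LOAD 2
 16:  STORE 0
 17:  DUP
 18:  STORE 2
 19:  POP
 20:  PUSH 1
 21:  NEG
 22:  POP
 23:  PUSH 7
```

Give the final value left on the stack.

PUSH -3 -> [-3]
NEG     -> [3]
STORE 2 -> []
PUSH 5  -> [5]
LOAD 2  -> [5, 3]
POP     -> [5]
PUSH 7  -> [5, 7]
SWAP    -> [7, 5]
SWAP    -> [5, 7]
DUP     -> [5, 7, 7]
POP     -> [5, 7]
MUL     -> [35]
PUSH 4  -> [35, 4]
GT      -> [1]
LOAD 2  -> [1, 3]
STORE 0 -> [1]
DUP     -> [1, 1]
STORE 2 -> [1]
POP     -> []
PUSH 1  -> [1]
NEG     -> [-1]
POP     -> []
PUSH 7  -> [7]

7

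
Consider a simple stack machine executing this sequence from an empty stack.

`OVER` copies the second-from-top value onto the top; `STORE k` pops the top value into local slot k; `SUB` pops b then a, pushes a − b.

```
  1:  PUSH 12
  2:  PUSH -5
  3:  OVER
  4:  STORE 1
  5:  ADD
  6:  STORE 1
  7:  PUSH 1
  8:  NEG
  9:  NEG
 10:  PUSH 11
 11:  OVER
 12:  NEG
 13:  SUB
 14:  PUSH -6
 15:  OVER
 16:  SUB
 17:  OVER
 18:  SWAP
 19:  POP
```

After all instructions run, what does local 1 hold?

PUSH 12 → 12
PUSH -5 → 12 -5
OVER    → 12 -5 12
STORE 1 → 12 -5
ADD     → 7
STORE 1 → (empty)
PUSH 1  → 1
NEG     → -1
NEG     → 1
PUSH 11 → 1 11
OVER    → 1 11 1
NEG     → 1 11 -1
SUB     → 1 12
PUSH -6 → 1 12 -6
OVER    → 1 12 -6 12
SUB     → 1 12 -18
OVER    → 1 12 -18 12
SWAP    → 1 12 12 -18
POP     → 1 12 12

7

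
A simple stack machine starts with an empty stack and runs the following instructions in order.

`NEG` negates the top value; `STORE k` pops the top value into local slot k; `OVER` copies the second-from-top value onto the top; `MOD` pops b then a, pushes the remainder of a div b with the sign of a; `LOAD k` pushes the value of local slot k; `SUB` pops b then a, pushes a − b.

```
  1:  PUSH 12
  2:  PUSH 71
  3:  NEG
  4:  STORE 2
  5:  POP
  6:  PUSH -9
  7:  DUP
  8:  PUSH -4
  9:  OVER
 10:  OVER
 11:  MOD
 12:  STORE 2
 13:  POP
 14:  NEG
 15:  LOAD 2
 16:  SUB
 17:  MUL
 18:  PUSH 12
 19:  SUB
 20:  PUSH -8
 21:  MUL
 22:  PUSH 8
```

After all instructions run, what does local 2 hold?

PUSH 12 → [12]
PUSH 71 → [12, 71]
NEG     → [12, -71]
STORE 2 → [12]
POP     → []
PUSH -9 → [-9]
DUP     → [-9, -9]
PUSH -4 → [-9, -9, -4]
OVER    → [-9, -9, -4, -9]
OVER    → [-9, -9, -4, -9, -4]
MOD     → [-9, -9, -4, -1]
STORE 2 → [-9, -9, -4]
POP     → [-9, -9]
NEG     → [-9, 9]
LOAD 2  → [-9, 9, -1]
SUB     → [-9, 10]
MUL     → [-90]
PUSH 12 → [-90, 12]
SUB     → [-102]
PUSH -8 → [-102, -8]
MUL     → [816]
PUSH 8  → [816, 8]

-1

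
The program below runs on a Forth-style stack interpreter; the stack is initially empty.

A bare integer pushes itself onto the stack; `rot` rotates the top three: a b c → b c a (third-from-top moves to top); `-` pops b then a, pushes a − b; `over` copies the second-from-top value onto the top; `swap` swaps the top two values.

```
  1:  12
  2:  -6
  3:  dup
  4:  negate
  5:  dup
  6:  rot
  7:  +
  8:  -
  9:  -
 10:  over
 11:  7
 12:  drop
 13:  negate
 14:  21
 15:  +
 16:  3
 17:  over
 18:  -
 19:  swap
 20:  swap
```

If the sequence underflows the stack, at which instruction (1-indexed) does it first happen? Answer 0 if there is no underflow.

10

12     : [12]
-6     : [12, -6]
dup    : [12, -6, -6]
negate : [12, -6, 6]
dup    : [12, -6, 6, 6]
rot    : [12, 6, 6, -6]
+      : [12, 6, 0]
-      : [12, 6]
-      : [6]
over  — needs 2 operands, stack has 1 → underflow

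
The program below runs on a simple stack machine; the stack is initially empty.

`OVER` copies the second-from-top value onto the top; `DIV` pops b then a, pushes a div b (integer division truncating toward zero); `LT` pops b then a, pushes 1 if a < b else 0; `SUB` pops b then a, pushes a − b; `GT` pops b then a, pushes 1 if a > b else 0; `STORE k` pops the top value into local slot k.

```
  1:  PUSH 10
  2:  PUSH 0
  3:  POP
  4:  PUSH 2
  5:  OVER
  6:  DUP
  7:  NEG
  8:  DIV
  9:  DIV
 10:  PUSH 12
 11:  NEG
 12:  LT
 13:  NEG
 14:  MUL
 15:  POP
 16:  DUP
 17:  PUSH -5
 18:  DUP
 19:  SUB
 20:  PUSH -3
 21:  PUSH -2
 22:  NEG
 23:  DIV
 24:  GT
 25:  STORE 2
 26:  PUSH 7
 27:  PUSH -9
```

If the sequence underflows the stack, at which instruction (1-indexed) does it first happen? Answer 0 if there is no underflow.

16

PUSH 10 -> [10]
PUSH 0  -> [10, 0]
POP     -> [10]
PUSH 2  -> [10, 2]
OVER    -> [10, 2, 10]
DUP     -> [10, 2, 10, 10]
NEG     -> [10, 2, 10, -10]
DIV     -> [10, 2, -1]
DIV     -> [10, -2]
PUSH 12 -> [10, -2, 12]
NEG     -> [10, -2, -12]
LT      -> [10, 0]
NEG     -> [10, 0]
MUL     -> [0]
POP     -> []
DUP  — needs 1 operand, stack has 0 → underflow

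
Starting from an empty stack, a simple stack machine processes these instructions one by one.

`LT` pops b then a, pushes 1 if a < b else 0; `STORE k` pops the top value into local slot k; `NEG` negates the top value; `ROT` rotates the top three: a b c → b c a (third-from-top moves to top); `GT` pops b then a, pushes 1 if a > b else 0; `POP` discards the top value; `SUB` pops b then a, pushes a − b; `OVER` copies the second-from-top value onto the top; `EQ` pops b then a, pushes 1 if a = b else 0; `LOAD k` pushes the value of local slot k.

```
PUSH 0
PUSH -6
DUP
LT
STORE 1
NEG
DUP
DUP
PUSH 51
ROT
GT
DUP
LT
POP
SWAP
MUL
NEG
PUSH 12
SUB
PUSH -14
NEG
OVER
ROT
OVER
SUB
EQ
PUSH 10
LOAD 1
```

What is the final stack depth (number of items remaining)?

PUSH 0   → 0
PUSH -6  → 0 -6
DUP      → 0 -6 -6
LT       → 0 0
STORE 1  → 0
NEG      → 0
DUP      → 0 0
DUP      → 0 0 0
PUSH 51  → 0 0 0 51
ROT      → 0 0 51 0
GT       → 0 0 1
DUP      → 0 0 1 1
LT       → 0 0 0
POP      → 0 0
SWAP     → 0 0
MUL      → 0
NEG      → 0
PUSH 12  → 0 12
SUB      → -12
PUSH -14 → -12 -14
NEG      → -12 14
OVER     → -12 14 -12
ROT      → 14 -12 -12
OVER     → 14 -12 -12 -12
SUB      → 14 -12 0
EQ       → 14 0
PUSH 10  → 14 0 10
LOAD 1   → 14 0 10 0

4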